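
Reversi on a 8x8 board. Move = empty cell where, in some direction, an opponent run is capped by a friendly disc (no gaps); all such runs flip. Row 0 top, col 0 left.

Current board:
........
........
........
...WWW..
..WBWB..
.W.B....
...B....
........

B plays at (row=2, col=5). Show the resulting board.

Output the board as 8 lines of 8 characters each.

Answer: ........
........
.....B..
...WBB..
..WBWB..
.W.B....
...B....
........

Derivation:
Place B at (2,5); scan 8 dirs for brackets.
Dir NW: first cell '.' (not opp) -> no flip
Dir N: first cell '.' (not opp) -> no flip
Dir NE: first cell '.' (not opp) -> no flip
Dir W: first cell '.' (not opp) -> no flip
Dir E: first cell '.' (not opp) -> no flip
Dir SW: opp run (3,4) capped by B -> flip
Dir S: opp run (3,5) capped by B -> flip
Dir SE: first cell '.' (not opp) -> no flip
All flips: (3,4) (3,5)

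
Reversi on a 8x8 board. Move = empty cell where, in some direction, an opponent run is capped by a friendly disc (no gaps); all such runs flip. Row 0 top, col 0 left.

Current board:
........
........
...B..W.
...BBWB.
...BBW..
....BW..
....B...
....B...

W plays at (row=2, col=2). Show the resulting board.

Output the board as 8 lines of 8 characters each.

Answer: ........
........
..WB..W.
...WBWB.
...BWW..
....BW..
....B...
....B...

Derivation:
Place W at (2,2); scan 8 dirs for brackets.
Dir NW: first cell '.' (not opp) -> no flip
Dir N: first cell '.' (not opp) -> no flip
Dir NE: first cell '.' (not opp) -> no flip
Dir W: first cell '.' (not opp) -> no flip
Dir E: opp run (2,3), next='.' -> no flip
Dir SW: first cell '.' (not opp) -> no flip
Dir S: first cell '.' (not opp) -> no flip
Dir SE: opp run (3,3) (4,4) capped by W -> flip
All flips: (3,3) (4,4)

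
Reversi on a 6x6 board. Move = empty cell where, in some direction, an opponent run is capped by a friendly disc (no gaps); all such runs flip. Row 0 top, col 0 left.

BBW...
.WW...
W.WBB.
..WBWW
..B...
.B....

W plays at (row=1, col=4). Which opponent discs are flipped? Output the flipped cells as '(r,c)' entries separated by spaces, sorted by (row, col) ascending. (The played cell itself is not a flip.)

Answer: (2,3) (2,4)

Derivation:
Dir NW: first cell '.' (not opp) -> no flip
Dir N: first cell '.' (not opp) -> no flip
Dir NE: first cell '.' (not opp) -> no flip
Dir W: first cell '.' (not opp) -> no flip
Dir E: first cell '.' (not opp) -> no flip
Dir SW: opp run (2,3) capped by W -> flip
Dir S: opp run (2,4) capped by W -> flip
Dir SE: first cell '.' (not opp) -> no flip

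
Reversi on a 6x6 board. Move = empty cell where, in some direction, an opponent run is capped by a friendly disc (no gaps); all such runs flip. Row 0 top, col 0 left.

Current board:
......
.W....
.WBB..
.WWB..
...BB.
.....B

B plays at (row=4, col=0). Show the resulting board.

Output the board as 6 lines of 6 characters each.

Place B at (4,0); scan 8 dirs for brackets.
Dir NW: edge -> no flip
Dir N: first cell '.' (not opp) -> no flip
Dir NE: opp run (3,1) capped by B -> flip
Dir W: edge -> no flip
Dir E: first cell '.' (not opp) -> no flip
Dir SW: edge -> no flip
Dir S: first cell '.' (not opp) -> no flip
Dir SE: first cell '.' (not opp) -> no flip
All flips: (3,1)

Answer: ......
.W....
.WBB..
.BWB..
B..BB.
.....B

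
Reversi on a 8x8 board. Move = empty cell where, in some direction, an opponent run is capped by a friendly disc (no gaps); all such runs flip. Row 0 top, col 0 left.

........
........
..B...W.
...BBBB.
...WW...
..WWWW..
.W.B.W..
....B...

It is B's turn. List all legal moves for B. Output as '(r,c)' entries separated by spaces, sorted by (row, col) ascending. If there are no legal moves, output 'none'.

(1,5): no bracket -> illegal
(1,6): flips 1 -> legal
(1,7): flips 1 -> legal
(2,5): no bracket -> illegal
(2,7): no bracket -> illegal
(3,2): no bracket -> illegal
(3,7): no bracket -> illegal
(4,1): flips 1 -> legal
(4,2): no bracket -> illegal
(4,5): flips 1 -> legal
(4,6): no bracket -> illegal
(5,0): no bracket -> illegal
(5,1): no bracket -> illegal
(5,6): flips 1 -> legal
(6,0): no bracket -> illegal
(6,2): flips 2 -> legal
(6,4): flips 2 -> legal
(6,6): flips 2 -> legal
(7,0): flips 3 -> legal
(7,1): no bracket -> illegal
(7,2): no bracket -> illegal
(7,5): no bracket -> illegal
(7,6): no bracket -> illegal

Answer: (1,6) (1,7) (4,1) (4,5) (5,6) (6,2) (6,4) (6,6) (7,0)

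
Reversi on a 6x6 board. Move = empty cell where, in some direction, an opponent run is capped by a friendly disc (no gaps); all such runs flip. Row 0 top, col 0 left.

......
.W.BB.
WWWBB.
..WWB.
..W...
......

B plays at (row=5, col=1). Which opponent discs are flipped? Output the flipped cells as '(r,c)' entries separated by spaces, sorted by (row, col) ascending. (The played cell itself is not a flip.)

Answer: (3,3) (4,2)

Derivation:
Dir NW: first cell '.' (not opp) -> no flip
Dir N: first cell '.' (not opp) -> no flip
Dir NE: opp run (4,2) (3,3) capped by B -> flip
Dir W: first cell '.' (not opp) -> no flip
Dir E: first cell '.' (not opp) -> no flip
Dir SW: edge -> no flip
Dir S: edge -> no flip
Dir SE: edge -> no flip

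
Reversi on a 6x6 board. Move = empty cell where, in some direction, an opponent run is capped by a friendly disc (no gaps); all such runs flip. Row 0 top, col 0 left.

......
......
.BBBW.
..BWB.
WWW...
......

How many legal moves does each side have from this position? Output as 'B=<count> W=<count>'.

Answer: B=6 W=8

Derivation:
-- B to move --
(1,3): no bracket -> illegal
(1,4): flips 1 -> legal
(1,5): no bracket -> illegal
(2,5): flips 1 -> legal
(3,0): no bracket -> illegal
(3,1): no bracket -> illegal
(3,5): no bracket -> illegal
(4,3): flips 1 -> legal
(4,4): flips 1 -> legal
(5,0): flips 1 -> legal
(5,1): no bracket -> illegal
(5,2): flips 1 -> legal
(5,3): no bracket -> illegal
B mobility = 6
-- W to move --
(1,0): no bracket -> illegal
(1,1): flips 1 -> legal
(1,2): flips 2 -> legal
(1,3): flips 1 -> legal
(1,4): flips 2 -> legal
(2,0): flips 3 -> legal
(2,5): no bracket -> illegal
(3,0): no bracket -> illegal
(3,1): flips 1 -> legal
(3,5): flips 1 -> legal
(4,3): no bracket -> illegal
(4,4): flips 1 -> legal
(4,5): no bracket -> illegal
W mobility = 8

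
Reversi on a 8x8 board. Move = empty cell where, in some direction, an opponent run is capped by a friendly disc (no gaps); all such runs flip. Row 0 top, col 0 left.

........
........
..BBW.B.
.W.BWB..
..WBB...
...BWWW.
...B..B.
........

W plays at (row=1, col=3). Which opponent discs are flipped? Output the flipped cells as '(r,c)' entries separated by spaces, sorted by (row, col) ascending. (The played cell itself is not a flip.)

Answer: (2,2)

Derivation:
Dir NW: first cell '.' (not opp) -> no flip
Dir N: first cell '.' (not opp) -> no flip
Dir NE: first cell '.' (not opp) -> no flip
Dir W: first cell '.' (not opp) -> no flip
Dir E: first cell '.' (not opp) -> no flip
Dir SW: opp run (2,2) capped by W -> flip
Dir S: opp run (2,3) (3,3) (4,3) (5,3) (6,3), next='.' -> no flip
Dir SE: first cell 'W' (not opp) -> no flip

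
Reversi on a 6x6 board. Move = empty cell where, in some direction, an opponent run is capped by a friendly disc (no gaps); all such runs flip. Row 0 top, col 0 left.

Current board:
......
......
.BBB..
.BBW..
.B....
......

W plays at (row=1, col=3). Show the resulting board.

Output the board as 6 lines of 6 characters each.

Answer: ......
...W..
.BBW..
.BBW..
.B....
......

Derivation:
Place W at (1,3); scan 8 dirs for brackets.
Dir NW: first cell '.' (not opp) -> no flip
Dir N: first cell '.' (not opp) -> no flip
Dir NE: first cell '.' (not opp) -> no flip
Dir W: first cell '.' (not opp) -> no flip
Dir E: first cell '.' (not opp) -> no flip
Dir SW: opp run (2,2) (3,1), next='.' -> no flip
Dir S: opp run (2,3) capped by W -> flip
Dir SE: first cell '.' (not opp) -> no flip
All flips: (2,3)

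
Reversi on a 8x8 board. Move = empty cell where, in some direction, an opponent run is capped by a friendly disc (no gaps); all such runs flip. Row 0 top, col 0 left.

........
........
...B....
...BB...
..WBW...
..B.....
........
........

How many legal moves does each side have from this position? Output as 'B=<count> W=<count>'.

Answer: B=6 W=3

Derivation:
-- B to move --
(3,1): no bracket -> illegal
(3,2): flips 1 -> legal
(3,5): no bracket -> illegal
(4,1): flips 1 -> legal
(4,5): flips 1 -> legal
(5,1): flips 1 -> legal
(5,3): no bracket -> illegal
(5,4): flips 1 -> legal
(5,5): flips 1 -> legal
B mobility = 6
-- W to move --
(1,2): no bracket -> illegal
(1,3): no bracket -> illegal
(1,4): no bracket -> illegal
(2,2): flips 1 -> legal
(2,4): flips 2 -> legal
(2,5): no bracket -> illegal
(3,2): no bracket -> illegal
(3,5): no bracket -> illegal
(4,1): no bracket -> illegal
(4,5): no bracket -> illegal
(5,1): no bracket -> illegal
(5,3): no bracket -> illegal
(5,4): no bracket -> illegal
(6,1): no bracket -> illegal
(6,2): flips 1 -> legal
(6,3): no bracket -> illegal
W mobility = 3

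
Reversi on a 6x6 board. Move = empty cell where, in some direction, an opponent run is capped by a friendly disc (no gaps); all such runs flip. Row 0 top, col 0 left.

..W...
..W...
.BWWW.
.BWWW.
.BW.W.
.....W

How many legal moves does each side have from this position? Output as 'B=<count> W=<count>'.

-- B to move --
(0,1): no bracket -> illegal
(0,3): flips 1 -> legal
(1,1): no bracket -> illegal
(1,3): flips 1 -> legal
(1,4): flips 2 -> legal
(1,5): no bracket -> illegal
(2,5): flips 3 -> legal
(3,5): flips 3 -> legal
(4,3): flips 2 -> legal
(4,5): no bracket -> illegal
(5,1): no bracket -> illegal
(5,2): no bracket -> illegal
(5,3): flips 1 -> legal
(5,4): no bracket -> illegal
B mobility = 7
-- W to move --
(1,0): flips 1 -> legal
(1,1): no bracket -> illegal
(2,0): flips 2 -> legal
(3,0): flips 2 -> legal
(4,0): flips 2 -> legal
(5,0): flips 1 -> legal
(5,1): no bracket -> illegal
(5,2): no bracket -> illegal
W mobility = 5

Answer: B=7 W=5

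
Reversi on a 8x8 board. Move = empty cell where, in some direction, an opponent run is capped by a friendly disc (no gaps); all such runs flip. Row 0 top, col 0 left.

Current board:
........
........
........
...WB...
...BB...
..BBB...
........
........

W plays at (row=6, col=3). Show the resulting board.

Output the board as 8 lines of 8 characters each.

Answer: ........
........
........
...WB...
...WB...
..BWB...
...W....
........

Derivation:
Place W at (6,3); scan 8 dirs for brackets.
Dir NW: opp run (5,2), next='.' -> no flip
Dir N: opp run (5,3) (4,3) capped by W -> flip
Dir NE: opp run (5,4), next='.' -> no flip
Dir W: first cell '.' (not opp) -> no flip
Dir E: first cell '.' (not opp) -> no flip
Dir SW: first cell '.' (not opp) -> no flip
Dir S: first cell '.' (not opp) -> no flip
Dir SE: first cell '.' (not opp) -> no flip
All flips: (4,3) (5,3)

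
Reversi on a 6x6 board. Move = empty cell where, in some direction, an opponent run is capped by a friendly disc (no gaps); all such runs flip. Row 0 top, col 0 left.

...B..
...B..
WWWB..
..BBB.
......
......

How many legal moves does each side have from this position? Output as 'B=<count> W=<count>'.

-- B to move --
(1,0): flips 1 -> legal
(1,1): flips 1 -> legal
(1,2): flips 1 -> legal
(3,0): no bracket -> illegal
(3,1): flips 1 -> legal
B mobility = 4
-- W to move --
(0,2): no bracket -> illegal
(0,4): flips 1 -> legal
(1,2): no bracket -> illegal
(1,4): no bracket -> illegal
(2,4): flips 1 -> legal
(2,5): no bracket -> illegal
(3,1): no bracket -> illegal
(3,5): no bracket -> illegal
(4,1): no bracket -> illegal
(4,2): flips 1 -> legal
(4,3): flips 1 -> legal
(4,4): flips 1 -> legal
(4,5): no bracket -> illegal
W mobility = 5

Answer: B=4 W=5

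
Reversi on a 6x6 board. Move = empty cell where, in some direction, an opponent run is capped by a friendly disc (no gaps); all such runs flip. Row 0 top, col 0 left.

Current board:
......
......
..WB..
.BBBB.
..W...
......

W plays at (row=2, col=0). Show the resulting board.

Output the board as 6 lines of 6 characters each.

Place W at (2,0); scan 8 dirs for brackets.
Dir NW: edge -> no flip
Dir N: first cell '.' (not opp) -> no flip
Dir NE: first cell '.' (not opp) -> no flip
Dir W: edge -> no flip
Dir E: first cell '.' (not opp) -> no flip
Dir SW: edge -> no flip
Dir S: first cell '.' (not opp) -> no flip
Dir SE: opp run (3,1) capped by W -> flip
All flips: (3,1)

Answer: ......
......
W.WB..
.WBBB.
..W...
......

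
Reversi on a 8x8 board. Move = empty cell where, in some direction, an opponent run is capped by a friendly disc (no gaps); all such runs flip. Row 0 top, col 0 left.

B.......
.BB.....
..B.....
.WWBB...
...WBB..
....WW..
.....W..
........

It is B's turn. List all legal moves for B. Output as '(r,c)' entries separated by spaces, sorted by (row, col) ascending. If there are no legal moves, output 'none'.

Answer: (3,0) (4,0) (4,2) (5,2) (5,3) (6,3) (6,4) (6,6) (7,5)

Derivation:
(2,0): no bracket -> illegal
(2,1): no bracket -> illegal
(2,3): no bracket -> illegal
(3,0): flips 2 -> legal
(4,0): flips 1 -> legal
(4,1): no bracket -> illegal
(4,2): flips 2 -> legal
(4,6): no bracket -> illegal
(5,2): flips 1 -> legal
(5,3): flips 1 -> legal
(5,6): no bracket -> illegal
(6,3): flips 1 -> legal
(6,4): flips 1 -> legal
(6,6): flips 1 -> legal
(7,4): no bracket -> illegal
(7,5): flips 2 -> legal
(7,6): no bracket -> illegal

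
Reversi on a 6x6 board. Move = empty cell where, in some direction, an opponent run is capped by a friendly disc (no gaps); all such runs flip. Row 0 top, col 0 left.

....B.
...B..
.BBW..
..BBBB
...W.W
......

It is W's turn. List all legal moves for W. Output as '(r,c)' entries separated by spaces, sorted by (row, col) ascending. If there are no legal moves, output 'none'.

Answer: (0,3) (1,0) (2,0) (2,5) (4,1)

Derivation:
(0,2): no bracket -> illegal
(0,3): flips 1 -> legal
(0,5): no bracket -> illegal
(1,0): flips 2 -> legal
(1,1): no bracket -> illegal
(1,2): no bracket -> illegal
(1,4): no bracket -> illegal
(1,5): no bracket -> illegal
(2,0): flips 2 -> legal
(2,4): no bracket -> illegal
(2,5): flips 2 -> legal
(3,0): no bracket -> illegal
(3,1): no bracket -> illegal
(4,1): flips 1 -> legal
(4,2): no bracket -> illegal
(4,4): no bracket -> illegal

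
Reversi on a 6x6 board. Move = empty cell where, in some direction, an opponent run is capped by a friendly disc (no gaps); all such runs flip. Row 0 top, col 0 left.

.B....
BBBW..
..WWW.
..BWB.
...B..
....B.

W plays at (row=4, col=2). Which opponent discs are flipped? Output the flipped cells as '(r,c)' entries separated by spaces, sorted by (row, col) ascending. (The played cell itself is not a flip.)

Dir NW: first cell '.' (not opp) -> no flip
Dir N: opp run (3,2) capped by W -> flip
Dir NE: first cell 'W' (not opp) -> no flip
Dir W: first cell '.' (not opp) -> no flip
Dir E: opp run (4,3), next='.' -> no flip
Dir SW: first cell '.' (not opp) -> no flip
Dir S: first cell '.' (not opp) -> no flip
Dir SE: first cell '.' (not opp) -> no flip

Answer: (3,2)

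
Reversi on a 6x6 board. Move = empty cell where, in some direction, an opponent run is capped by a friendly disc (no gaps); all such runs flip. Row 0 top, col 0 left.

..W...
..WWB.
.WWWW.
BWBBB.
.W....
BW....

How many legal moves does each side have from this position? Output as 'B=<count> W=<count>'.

-- B to move --
(0,1): flips 2 -> legal
(0,3): flips 4 -> legal
(0,4): no bracket -> illegal
(1,0): flips 1 -> legal
(1,1): flips 3 -> legal
(1,5): flips 1 -> legal
(2,0): no bracket -> illegal
(2,5): no bracket -> illegal
(3,5): no bracket -> illegal
(4,0): no bracket -> illegal
(4,2): no bracket -> illegal
(5,2): flips 2 -> legal
B mobility = 6
-- W to move --
(0,3): no bracket -> illegal
(0,4): flips 1 -> legal
(0,5): flips 1 -> legal
(1,5): flips 1 -> legal
(2,0): no bracket -> illegal
(2,5): no bracket -> illegal
(3,5): flips 3 -> legal
(4,0): no bracket -> illegal
(4,2): flips 2 -> legal
(4,3): flips 2 -> legal
(4,4): flips 2 -> legal
(4,5): flips 1 -> legal
W mobility = 8

Answer: B=6 W=8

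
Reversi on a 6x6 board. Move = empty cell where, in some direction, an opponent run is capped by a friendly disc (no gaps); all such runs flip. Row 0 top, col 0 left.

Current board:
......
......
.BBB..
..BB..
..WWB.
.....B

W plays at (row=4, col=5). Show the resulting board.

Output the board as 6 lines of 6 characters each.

Answer: ......
......
.BBB..
..BB..
..WWWW
.....B

Derivation:
Place W at (4,5); scan 8 dirs for brackets.
Dir NW: first cell '.' (not opp) -> no flip
Dir N: first cell '.' (not opp) -> no flip
Dir NE: edge -> no flip
Dir W: opp run (4,4) capped by W -> flip
Dir E: edge -> no flip
Dir SW: first cell '.' (not opp) -> no flip
Dir S: opp run (5,5), next=edge -> no flip
Dir SE: edge -> no flip
All flips: (4,4)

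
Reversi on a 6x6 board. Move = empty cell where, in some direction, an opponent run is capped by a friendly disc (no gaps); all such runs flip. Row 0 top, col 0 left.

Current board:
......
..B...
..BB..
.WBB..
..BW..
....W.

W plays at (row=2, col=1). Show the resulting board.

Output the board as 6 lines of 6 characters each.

Answer: ......
..B...
.WBB..
.WWB..
..BW..
....W.

Derivation:
Place W at (2,1); scan 8 dirs for brackets.
Dir NW: first cell '.' (not opp) -> no flip
Dir N: first cell '.' (not opp) -> no flip
Dir NE: opp run (1,2), next='.' -> no flip
Dir W: first cell '.' (not opp) -> no flip
Dir E: opp run (2,2) (2,3), next='.' -> no flip
Dir SW: first cell '.' (not opp) -> no flip
Dir S: first cell 'W' (not opp) -> no flip
Dir SE: opp run (3,2) capped by W -> flip
All flips: (3,2)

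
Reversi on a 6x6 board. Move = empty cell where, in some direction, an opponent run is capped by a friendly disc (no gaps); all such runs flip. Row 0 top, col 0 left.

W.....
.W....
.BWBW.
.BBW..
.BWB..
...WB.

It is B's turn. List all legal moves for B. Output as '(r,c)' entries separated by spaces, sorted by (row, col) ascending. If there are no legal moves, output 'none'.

Answer: (0,1) (1,2) (1,3) (2,5) (3,4) (5,2)

Derivation:
(0,1): flips 1 -> legal
(0,2): no bracket -> illegal
(1,0): no bracket -> illegal
(1,2): flips 1 -> legal
(1,3): flips 1 -> legal
(1,4): no bracket -> illegal
(1,5): no bracket -> illegal
(2,0): no bracket -> illegal
(2,5): flips 1 -> legal
(3,4): flips 1 -> legal
(3,5): no bracket -> illegal
(4,4): no bracket -> illegal
(5,1): no bracket -> illegal
(5,2): flips 2 -> legal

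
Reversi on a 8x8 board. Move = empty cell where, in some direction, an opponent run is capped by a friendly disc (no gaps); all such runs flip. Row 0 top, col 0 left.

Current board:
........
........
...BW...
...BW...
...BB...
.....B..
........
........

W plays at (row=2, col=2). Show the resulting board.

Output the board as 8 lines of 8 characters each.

Answer: ........
........
..WWW...
...BW...
...BB...
.....B..
........
........

Derivation:
Place W at (2,2); scan 8 dirs for brackets.
Dir NW: first cell '.' (not opp) -> no flip
Dir N: first cell '.' (not opp) -> no flip
Dir NE: first cell '.' (not opp) -> no flip
Dir W: first cell '.' (not opp) -> no flip
Dir E: opp run (2,3) capped by W -> flip
Dir SW: first cell '.' (not opp) -> no flip
Dir S: first cell '.' (not opp) -> no flip
Dir SE: opp run (3,3) (4,4) (5,5), next='.' -> no flip
All flips: (2,3)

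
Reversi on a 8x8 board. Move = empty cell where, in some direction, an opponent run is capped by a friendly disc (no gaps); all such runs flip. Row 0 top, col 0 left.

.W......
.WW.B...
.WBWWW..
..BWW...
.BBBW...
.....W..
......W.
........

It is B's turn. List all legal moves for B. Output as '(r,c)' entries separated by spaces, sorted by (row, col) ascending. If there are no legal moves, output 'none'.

Answer: (0,0) (0,2) (1,0) (1,3) (1,5) (1,6) (2,0) (2,6) (3,5) (3,6) (4,5) (5,4) (7,7)

Derivation:
(0,0): flips 1 -> legal
(0,2): flips 1 -> legal
(0,3): no bracket -> illegal
(1,0): flips 1 -> legal
(1,3): flips 2 -> legal
(1,5): flips 2 -> legal
(1,6): flips 2 -> legal
(2,0): flips 1 -> legal
(2,6): flips 3 -> legal
(3,0): no bracket -> illegal
(3,1): no bracket -> illegal
(3,5): flips 2 -> legal
(3,6): flips 1 -> legal
(4,5): flips 1 -> legal
(4,6): no bracket -> illegal
(5,3): no bracket -> illegal
(5,4): flips 3 -> legal
(5,6): no bracket -> illegal
(5,7): no bracket -> illegal
(6,4): no bracket -> illegal
(6,5): no bracket -> illegal
(6,7): no bracket -> illegal
(7,5): no bracket -> illegal
(7,6): no bracket -> illegal
(7,7): flips 4 -> legal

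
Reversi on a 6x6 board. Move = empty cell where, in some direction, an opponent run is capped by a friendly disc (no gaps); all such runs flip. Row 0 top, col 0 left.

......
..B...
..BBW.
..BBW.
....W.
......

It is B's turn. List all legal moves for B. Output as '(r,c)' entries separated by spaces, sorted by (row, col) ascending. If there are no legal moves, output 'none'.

Answer: (1,5) (2,5) (3,5) (4,5) (5,5)

Derivation:
(1,3): no bracket -> illegal
(1,4): no bracket -> illegal
(1,5): flips 1 -> legal
(2,5): flips 1 -> legal
(3,5): flips 1 -> legal
(4,3): no bracket -> illegal
(4,5): flips 1 -> legal
(5,3): no bracket -> illegal
(5,4): no bracket -> illegal
(5,5): flips 1 -> legal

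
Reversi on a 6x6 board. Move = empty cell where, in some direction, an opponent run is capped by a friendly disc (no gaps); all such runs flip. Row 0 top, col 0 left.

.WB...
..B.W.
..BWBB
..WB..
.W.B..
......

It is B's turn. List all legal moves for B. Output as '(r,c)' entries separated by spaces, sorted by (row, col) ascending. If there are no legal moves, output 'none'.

Answer: (0,0) (0,3) (0,4) (1,3) (2,1) (3,1) (3,4) (4,2)

Derivation:
(0,0): flips 1 -> legal
(0,3): flips 1 -> legal
(0,4): flips 1 -> legal
(0,5): no bracket -> illegal
(1,0): no bracket -> illegal
(1,1): no bracket -> illegal
(1,3): flips 1 -> legal
(1,5): no bracket -> illegal
(2,1): flips 1 -> legal
(3,0): no bracket -> illegal
(3,1): flips 1 -> legal
(3,4): flips 1 -> legal
(4,0): no bracket -> illegal
(4,2): flips 1 -> legal
(5,0): no bracket -> illegal
(5,1): no bracket -> illegal
(5,2): no bracket -> illegal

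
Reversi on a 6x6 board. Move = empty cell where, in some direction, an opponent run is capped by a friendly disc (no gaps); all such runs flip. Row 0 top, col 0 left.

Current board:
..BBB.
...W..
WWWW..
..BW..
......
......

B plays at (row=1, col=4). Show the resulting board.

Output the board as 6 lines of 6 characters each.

Answer: ..BBB.
...WB.
WWWB..
..BW..
......
......

Derivation:
Place B at (1,4); scan 8 dirs for brackets.
Dir NW: first cell 'B' (not opp) -> no flip
Dir N: first cell 'B' (not opp) -> no flip
Dir NE: first cell '.' (not opp) -> no flip
Dir W: opp run (1,3), next='.' -> no flip
Dir E: first cell '.' (not opp) -> no flip
Dir SW: opp run (2,3) capped by B -> flip
Dir S: first cell '.' (not opp) -> no flip
Dir SE: first cell '.' (not opp) -> no flip
All flips: (2,3)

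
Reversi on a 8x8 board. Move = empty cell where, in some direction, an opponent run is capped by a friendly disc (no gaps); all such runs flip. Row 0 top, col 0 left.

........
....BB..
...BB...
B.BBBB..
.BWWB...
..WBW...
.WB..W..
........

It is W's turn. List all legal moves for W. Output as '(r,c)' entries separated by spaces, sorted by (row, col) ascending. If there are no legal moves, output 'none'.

Answer: (0,4) (0,6) (1,3) (2,1) (2,2) (2,5) (4,0) (4,5) (6,3) (6,4) (7,2)

Derivation:
(0,3): no bracket -> illegal
(0,4): flips 4 -> legal
(0,5): no bracket -> illegal
(0,6): flips 3 -> legal
(1,2): no bracket -> illegal
(1,3): flips 2 -> legal
(1,6): no bracket -> illegal
(2,0): no bracket -> illegal
(2,1): flips 1 -> legal
(2,2): flips 1 -> legal
(2,5): flips 1 -> legal
(2,6): no bracket -> illegal
(3,1): no bracket -> illegal
(3,6): no bracket -> illegal
(4,0): flips 1 -> legal
(4,5): flips 1 -> legal
(4,6): no bracket -> illegal
(5,0): no bracket -> illegal
(5,1): no bracket -> illegal
(5,5): no bracket -> illegal
(6,3): flips 2 -> legal
(6,4): flips 1 -> legal
(7,1): no bracket -> illegal
(7,2): flips 1 -> legal
(7,3): no bracket -> illegal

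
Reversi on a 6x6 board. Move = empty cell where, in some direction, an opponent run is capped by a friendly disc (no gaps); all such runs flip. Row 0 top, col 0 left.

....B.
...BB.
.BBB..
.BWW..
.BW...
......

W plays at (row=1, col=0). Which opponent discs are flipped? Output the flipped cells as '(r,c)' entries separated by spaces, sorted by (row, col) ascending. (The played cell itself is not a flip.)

Answer: (2,1)

Derivation:
Dir NW: edge -> no flip
Dir N: first cell '.' (not opp) -> no flip
Dir NE: first cell '.' (not opp) -> no flip
Dir W: edge -> no flip
Dir E: first cell '.' (not opp) -> no flip
Dir SW: edge -> no flip
Dir S: first cell '.' (not opp) -> no flip
Dir SE: opp run (2,1) capped by W -> flip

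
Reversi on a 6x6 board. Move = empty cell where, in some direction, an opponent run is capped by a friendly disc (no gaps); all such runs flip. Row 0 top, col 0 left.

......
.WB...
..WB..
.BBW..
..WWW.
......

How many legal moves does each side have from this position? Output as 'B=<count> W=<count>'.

Answer: B=7 W=7

Derivation:
-- B to move --
(0,0): no bracket -> illegal
(0,1): no bracket -> illegal
(0,2): no bracket -> illegal
(1,0): flips 1 -> legal
(1,3): flips 1 -> legal
(2,0): no bracket -> illegal
(2,1): flips 1 -> legal
(2,4): no bracket -> illegal
(3,4): flips 1 -> legal
(3,5): no bracket -> illegal
(4,1): no bracket -> illegal
(4,5): no bracket -> illegal
(5,1): no bracket -> illegal
(5,2): flips 1 -> legal
(5,3): flips 3 -> legal
(5,4): flips 1 -> legal
(5,5): no bracket -> illegal
B mobility = 7
-- W to move --
(0,1): no bracket -> illegal
(0,2): flips 1 -> legal
(0,3): no bracket -> illegal
(1,3): flips 2 -> legal
(1,4): no bracket -> illegal
(2,0): flips 1 -> legal
(2,1): flips 1 -> legal
(2,4): flips 1 -> legal
(3,0): flips 2 -> legal
(3,4): no bracket -> illegal
(4,0): flips 1 -> legal
(4,1): no bracket -> illegal
W mobility = 7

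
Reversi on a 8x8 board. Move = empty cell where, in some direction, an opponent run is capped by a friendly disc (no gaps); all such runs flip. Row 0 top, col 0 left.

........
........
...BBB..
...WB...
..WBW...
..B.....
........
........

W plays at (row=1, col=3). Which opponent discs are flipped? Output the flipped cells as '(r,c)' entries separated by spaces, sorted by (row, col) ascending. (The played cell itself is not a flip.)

Answer: (2,3)

Derivation:
Dir NW: first cell '.' (not opp) -> no flip
Dir N: first cell '.' (not opp) -> no flip
Dir NE: first cell '.' (not opp) -> no flip
Dir W: first cell '.' (not opp) -> no flip
Dir E: first cell '.' (not opp) -> no flip
Dir SW: first cell '.' (not opp) -> no flip
Dir S: opp run (2,3) capped by W -> flip
Dir SE: opp run (2,4), next='.' -> no flip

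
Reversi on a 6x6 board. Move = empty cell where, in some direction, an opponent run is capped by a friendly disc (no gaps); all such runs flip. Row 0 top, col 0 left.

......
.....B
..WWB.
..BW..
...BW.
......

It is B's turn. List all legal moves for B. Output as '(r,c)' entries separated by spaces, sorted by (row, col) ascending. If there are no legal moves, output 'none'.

(1,1): no bracket -> illegal
(1,2): flips 1 -> legal
(1,3): flips 2 -> legal
(1,4): flips 1 -> legal
(2,1): flips 2 -> legal
(3,1): no bracket -> illegal
(3,4): flips 1 -> legal
(3,5): no bracket -> illegal
(4,2): flips 1 -> legal
(4,5): flips 1 -> legal
(5,3): no bracket -> illegal
(5,4): no bracket -> illegal
(5,5): no bracket -> illegal

Answer: (1,2) (1,3) (1,4) (2,1) (3,4) (4,2) (4,5)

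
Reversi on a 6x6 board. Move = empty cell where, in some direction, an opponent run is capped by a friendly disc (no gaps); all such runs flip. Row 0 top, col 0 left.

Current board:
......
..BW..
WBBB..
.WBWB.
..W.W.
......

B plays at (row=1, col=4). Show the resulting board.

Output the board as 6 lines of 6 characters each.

Place B at (1,4); scan 8 dirs for brackets.
Dir NW: first cell '.' (not opp) -> no flip
Dir N: first cell '.' (not opp) -> no flip
Dir NE: first cell '.' (not opp) -> no flip
Dir W: opp run (1,3) capped by B -> flip
Dir E: first cell '.' (not opp) -> no flip
Dir SW: first cell 'B' (not opp) -> no flip
Dir S: first cell '.' (not opp) -> no flip
Dir SE: first cell '.' (not opp) -> no flip
All flips: (1,3)

Answer: ......
..BBB.
WBBB..
.WBWB.
..W.W.
......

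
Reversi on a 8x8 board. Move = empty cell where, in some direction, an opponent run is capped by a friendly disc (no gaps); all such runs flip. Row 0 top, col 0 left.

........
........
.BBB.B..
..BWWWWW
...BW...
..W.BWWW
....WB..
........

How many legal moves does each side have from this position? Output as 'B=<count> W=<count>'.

Answer: B=7 W=12

Derivation:
-- B to move --
(2,4): flips 2 -> legal
(2,6): no bracket -> illegal
(2,7): no bracket -> illegal
(4,1): no bracket -> illegal
(4,2): no bracket -> illegal
(4,5): flips 4 -> legal
(4,6): no bracket -> illegal
(4,7): flips 2 -> legal
(5,1): no bracket -> illegal
(5,3): no bracket -> illegal
(6,1): flips 1 -> legal
(6,2): no bracket -> illegal
(6,3): flips 1 -> legal
(6,6): flips 3 -> legal
(6,7): no bracket -> illegal
(7,3): no bracket -> illegal
(7,4): flips 1 -> legal
(7,5): no bracket -> illegal
B mobility = 7
-- W to move --
(1,0): no bracket -> illegal
(1,1): flips 1 -> legal
(1,2): flips 1 -> legal
(1,3): flips 1 -> legal
(1,4): flips 1 -> legal
(1,5): flips 1 -> legal
(1,6): flips 1 -> legal
(2,0): no bracket -> illegal
(2,4): no bracket -> illegal
(2,6): no bracket -> illegal
(3,0): no bracket -> illegal
(3,1): flips 1 -> legal
(4,1): no bracket -> illegal
(4,2): flips 1 -> legal
(4,5): no bracket -> illegal
(5,3): flips 2 -> legal
(6,3): no bracket -> illegal
(6,6): flips 1 -> legal
(7,4): flips 1 -> legal
(7,5): flips 1 -> legal
(7,6): no bracket -> illegal
W mobility = 12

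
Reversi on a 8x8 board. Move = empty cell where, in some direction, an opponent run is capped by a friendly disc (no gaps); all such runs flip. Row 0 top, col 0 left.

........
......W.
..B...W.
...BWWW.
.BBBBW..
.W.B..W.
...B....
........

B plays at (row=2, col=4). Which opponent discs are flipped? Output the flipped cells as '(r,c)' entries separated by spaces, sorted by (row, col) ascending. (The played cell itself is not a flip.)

Dir NW: first cell '.' (not opp) -> no flip
Dir N: first cell '.' (not opp) -> no flip
Dir NE: first cell '.' (not opp) -> no flip
Dir W: first cell '.' (not opp) -> no flip
Dir E: first cell '.' (not opp) -> no flip
Dir SW: first cell 'B' (not opp) -> no flip
Dir S: opp run (3,4) capped by B -> flip
Dir SE: opp run (3,5), next='.' -> no flip

Answer: (3,4)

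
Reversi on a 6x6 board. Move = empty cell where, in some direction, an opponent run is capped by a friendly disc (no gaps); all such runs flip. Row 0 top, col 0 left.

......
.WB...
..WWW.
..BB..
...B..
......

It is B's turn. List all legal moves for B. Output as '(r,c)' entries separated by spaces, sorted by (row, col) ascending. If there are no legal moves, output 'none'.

Answer: (0,0) (1,0) (1,3) (1,4) (1,5) (3,4)

Derivation:
(0,0): flips 2 -> legal
(0,1): no bracket -> illegal
(0,2): no bracket -> illegal
(1,0): flips 1 -> legal
(1,3): flips 1 -> legal
(1,4): flips 1 -> legal
(1,5): flips 1 -> legal
(2,0): no bracket -> illegal
(2,1): no bracket -> illegal
(2,5): no bracket -> illegal
(3,1): no bracket -> illegal
(3,4): flips 1 -> legal
(3,5): no bracket -> illegal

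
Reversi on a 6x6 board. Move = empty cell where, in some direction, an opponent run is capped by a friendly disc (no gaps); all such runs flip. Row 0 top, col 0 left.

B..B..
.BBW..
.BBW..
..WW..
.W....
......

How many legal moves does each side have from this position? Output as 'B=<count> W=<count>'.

Answer: B=7 W=5

Derivation:
-- B to move --
(0,2): no bracket -> illegal
(0,4): flips 1 -> legal
(1,4): flips 1 -> legal
(2,4): flips 1 -> legal
(3,0): no bracket -> illegal
(3,1): no bracket -> illegal
(3,4): flips 1 -> legal
(4,0): no bracket -> illegal
(4,2): flips 1 -> legal
(4,3): flips 4 -> legal
(4,4): flips 1 -> legal
(5,0): no bracket -> illegal
(5,1): no bracket -> illegal
(5,2): no bracket -> illegal
B mobility = 7
-- W to move --
(0,1): flips 1 -> legal
(0,2): flips 2 -> legal
(0,4): no bracket -> illegal
(1,0): flips 3 -> legal
(1,4): no bracket -> illegal
(2,0): flips 2 -> legal
(3,0): no bracket -> illegal
(3,1): flips 1 -> legal
W mobility = 5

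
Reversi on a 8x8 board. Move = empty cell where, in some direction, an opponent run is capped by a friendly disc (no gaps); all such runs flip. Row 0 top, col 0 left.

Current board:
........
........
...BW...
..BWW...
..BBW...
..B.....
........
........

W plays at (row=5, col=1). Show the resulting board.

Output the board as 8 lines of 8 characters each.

Answer: ........
........
...BW...
..BWW...
..WBW...
.WB.....
........
........

Derivation:
Place W at (5,1); scan 8 dirs for brackets.
Dir NW: first cell '.' (not opp) -> no flip
Dir N: first cell '.' (not opp) -> no flip
Dir NE: opp run (4,2) capped by W -> flip
Dir W: first cell '.' (not opp) -> no flip
Dir E: opp run (5,2), next='.' -> no flip
Dir SW: first cell '.' (not opp) -> no flip
Dir S: first cell '.' (not opp) -> no flip
Dir SE: first cell '.' (not opp) -> no flip
All flips: (4,2)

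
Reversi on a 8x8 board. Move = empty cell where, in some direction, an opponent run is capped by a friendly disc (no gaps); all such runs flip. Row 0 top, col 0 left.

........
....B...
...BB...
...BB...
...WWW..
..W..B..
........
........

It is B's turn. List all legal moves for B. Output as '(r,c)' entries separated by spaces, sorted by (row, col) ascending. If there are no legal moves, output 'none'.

Answer: (3,5) (5,3) (5,4) (5,6) (6,1)

Derivation:
(3,2): no bracket -> illegal
(3,5): flips 1 -> legal
(3,6): no bracket -> illegal
(4,1): no bracket -> illegal
(4,2): no bracket -> illegal
(4,6): no bracket -> illegal
(5,1): no bracket -> illegal
(5,3): flips 1 -> legal
(5,4): flips 1 -> legal
(5,6): flips 1 -> legal
(6,1): flips 2 -> legal
(6,2): no bracket -> illegal
(6,3): no bracket -> illegal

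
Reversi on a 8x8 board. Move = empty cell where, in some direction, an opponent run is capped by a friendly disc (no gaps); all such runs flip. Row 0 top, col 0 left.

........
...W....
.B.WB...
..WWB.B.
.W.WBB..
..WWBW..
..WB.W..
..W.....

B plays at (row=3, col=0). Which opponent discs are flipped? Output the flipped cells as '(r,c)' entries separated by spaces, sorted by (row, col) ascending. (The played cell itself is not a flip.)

Answer: (4,1) (5,2)

Derivation:
Dir NW: edge -> no flip
Dir N: first cell '.' (not opp) -> no flip
Dir NE: first cell 'B' (not opp) -> no flip
Dir W: edge -> no flip
Dir E: first cell '.' (not opp) -> no flip
Dir SW: edge -> no flip
Dir S: first cell '.' (not opp) -> no flip
Dir SE: opp run (4,1) (5,2) capped by B -> flip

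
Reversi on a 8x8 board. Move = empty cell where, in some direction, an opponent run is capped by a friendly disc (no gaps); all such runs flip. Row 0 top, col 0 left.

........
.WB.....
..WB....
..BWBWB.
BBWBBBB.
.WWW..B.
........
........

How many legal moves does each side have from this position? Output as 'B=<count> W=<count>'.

-- B to move --
(0,0): flips 3 -> legal
(0,1): no bracket -> illegal
(0,2): no bracket -> illegal
(1,0): flips 1 -> legal
(1,3): no bracket -> illegal
(2,0): no bracket -> illegal
(2,1): flips 1 -> legal
(2,4): flips 1 -> legal
(2,5): flips 1 -> legal
(2,6): flips 1 -> legal
(3,1): no bracket -> illegal
(5,0): no bracket -> illegal
(5,4): no bracket -> illegal
(6,0): no bracket -> illegal
(6,1): flips 2 -> legal
(6,2): flips 4 -> legal
(6,3): flips 2 -> legal
(6,4): no bracket -> illegal
B mobility = 9
-- W to move --
(0,1): no bracket -> illegal
(0,2): flips 1 -> legal
(0,3): no bracket -> illegal
(1,3): flips 2 -> legal
(1,4): no bracket -> illegal
(2,1): no bracket -> illegal
(2,4): flips 1 -> legal
(2,5): flips 2 -> legal
(2,6): no bracket -> illegal
(2,7): no bracket -> illegal
(3,0): flips 1 -> legal
(3,1): flips 2 -> legal
(3,7): flips 1 -> legal
(4,7): flips 4 -> legal
(5,0): no bracket -> illegal
(5,4): no bracket -> illegal
(5,5): flips 2 -> legal
(5,7): flips 1 -> legal
(6,5): no bracket -> illegal
(6,6): no bracket -> illegal
(6,7): no bracket -> illegal
W mobility = 10

Answer: B=9 W=10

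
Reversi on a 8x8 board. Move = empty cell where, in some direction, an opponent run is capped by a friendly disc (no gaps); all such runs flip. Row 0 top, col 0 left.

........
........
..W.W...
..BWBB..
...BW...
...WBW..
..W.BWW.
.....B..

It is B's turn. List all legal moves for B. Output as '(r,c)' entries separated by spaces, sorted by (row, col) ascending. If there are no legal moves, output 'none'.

(1,1): no bracket -> illegal
(1,2): flips 1 -> legal
(1,3): flips 1 -> legal
(1,4): flips 1 -> legal
(1,5): no bracket -> illegal
(2,1): no bracket -> illegal
(2,3): flips 1 -> legal
(2,5): no bracket -> illegal
(3,1): no bracket -> illegal
(4,2): flips 1 -> legal
(4,5): flips 3 -> legal
(4,6): flips 1 -> legal
(5,1): no bracket -> illegal
(5,2): flips 1 -> legal
(5,6): flips 1 -> legal
(5,7): flips 1 -> legal
(6,1): no bracket -> illegal
(6,3): flips 1 -> legal
(6,7): flips 2 -> legal
(7,1): flips 3 -> legal
(7,2): no bracket -> illegal
(7,3): no bracket -> illegal
(7,4): no bracket -> illegal
(7,6): flips 1 -> legal
(7,7): no bracket -> illegal

Answer: (1,2) (1,3) (1,4) (2,3) (4,2) (4,5) (4,6) (5,2) (5,6) (5,7) (6,3) (6,7) (7,1) (7,6)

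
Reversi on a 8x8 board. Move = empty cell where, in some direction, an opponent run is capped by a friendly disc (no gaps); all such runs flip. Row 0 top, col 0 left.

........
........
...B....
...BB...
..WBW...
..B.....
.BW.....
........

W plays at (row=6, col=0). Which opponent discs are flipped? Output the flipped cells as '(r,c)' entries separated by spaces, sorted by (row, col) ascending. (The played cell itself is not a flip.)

Dir NW: edge -> no flip
Dir N: first cell '.' (not opp) -> no flip
Dir NE: first cell '.' (not opp) -> no flip
Dir W: edge -> no flip
Dir E: opp run (6,1) capped by W -> flip
Dir SW: edge -> no flip
Dir S: first cell '.' (not opp) -> no flip
Dir SE: first cell '.' (not opp) -> no flip

Answer: (6,1)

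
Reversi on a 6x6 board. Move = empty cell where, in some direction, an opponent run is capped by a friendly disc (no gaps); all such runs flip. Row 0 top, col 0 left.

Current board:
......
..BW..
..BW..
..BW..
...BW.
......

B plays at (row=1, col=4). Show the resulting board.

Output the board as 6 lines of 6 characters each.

Place B at (1,4); scan 8 dirs for brackets.
Dir NW: first cell '.' (not opp) -> no flip
Dir N: first cell '.' (not opp) -> no flip
Dir NE: first cell '.' (not opp) -> no flip
Dir W: opp run (1,3) capped by B -> flip
Dir E: first cell '.' (not opp) -> no flip
Dir SW: opp run (2,3) capped by B -> flip
Dir S: first cell '.' (not opp) -> no flip
Dir SE: first cell '.' (not opp) -> no flip
All flips: (1,3) (2,3)

Answer: ......
..BBB.
..BB..
..BW..
...BW.
......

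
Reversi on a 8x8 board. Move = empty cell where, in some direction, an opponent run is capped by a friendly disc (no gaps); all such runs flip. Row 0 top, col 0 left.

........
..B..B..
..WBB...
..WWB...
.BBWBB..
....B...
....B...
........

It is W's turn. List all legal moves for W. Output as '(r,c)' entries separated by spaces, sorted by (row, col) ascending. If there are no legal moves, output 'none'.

(0,1): no bracket -> illegal
(0,2): flips 1 -> legal
(0,3): no bracket -> illegal
(0,4): no bracket -> illegal
(0,5): no bracket -> illegal
(0,6): flips 2 -> legal
(1,1): no bracket -> illegal
(1,3): flips 1 -> legal
(1,4): flips 1 -> legal
(1,6): no bracket -> illegal
(2,1): no bracket -> illegal
(2,5): flips 3 -> legal
(2,6): no bracket -> illegal
(3,0): no bracket -> illegal
(3,1): no bracket -> illegal
(3,5): flips 1 -> legal
(3,6): no bracket -> illegal
(4,0): flips 2 -> legal
(4,6): flips 2 -> legal
(5,0): flips 1 -> legal
(5,1): flips 1 -> legal
(5,2): flips 1 -> legal
(5,3): no bracket -> illegal
(5,5): flips 1 -> legal
(5,6): no bracket -> illegal
(6,3): no bracket -> illegal
(6,5): flips 1 -> legal
(7,3): no bracket -> illegal
(7,4): no bracket -> illegal
(7,5): no bracket -> illegal

Answer: (0,2) (0,6) (1,3) (1,4) (2,5) (3,5) (4,0) (4,6) (5,0) (5,1) (5,2) (5,5) (6,5)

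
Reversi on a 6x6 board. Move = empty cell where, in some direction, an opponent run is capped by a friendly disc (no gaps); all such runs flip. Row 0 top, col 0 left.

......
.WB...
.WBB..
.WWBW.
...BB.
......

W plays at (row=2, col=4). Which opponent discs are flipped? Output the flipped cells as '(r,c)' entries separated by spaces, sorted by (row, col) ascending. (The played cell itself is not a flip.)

Answer: (2,2) (2,3)

Derivation:
Dir NW: first cell '.' (not opp) -> no flip
Dir N: first cell '.' (not opp) -> no flip
Dir NE: first cell '.' (not opp) -> no flip
Dir W: opp run (2,3) (2,2) capped by W -> flip
Dir E: first cell '.' (not opp) -> no flip
Dir SW: opp run (3,3), next='.' -> no flip
Dir S: first cell 'W' (not opp) -> no flip
Dir SE: first cell '.' (not opp) -> no flip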